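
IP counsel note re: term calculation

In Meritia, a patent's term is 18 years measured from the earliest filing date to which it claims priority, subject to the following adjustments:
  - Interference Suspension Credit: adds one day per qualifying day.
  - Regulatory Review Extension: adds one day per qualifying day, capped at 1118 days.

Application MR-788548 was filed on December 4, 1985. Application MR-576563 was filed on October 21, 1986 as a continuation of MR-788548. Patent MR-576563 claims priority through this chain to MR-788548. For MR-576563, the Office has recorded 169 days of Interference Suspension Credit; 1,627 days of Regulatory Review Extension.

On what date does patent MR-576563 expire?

Earliest priority filing: 4 December 1985.
Base term: 4 December 1985 + 18 years → 4 December 2003.
Interference Suspension Credit: +169 days → 21 May 2004.
Regulatory Review Extension: 1627 days claimed exceeds the 1118-day cap, so +1118 days → 13 June 2007.

2007-06-13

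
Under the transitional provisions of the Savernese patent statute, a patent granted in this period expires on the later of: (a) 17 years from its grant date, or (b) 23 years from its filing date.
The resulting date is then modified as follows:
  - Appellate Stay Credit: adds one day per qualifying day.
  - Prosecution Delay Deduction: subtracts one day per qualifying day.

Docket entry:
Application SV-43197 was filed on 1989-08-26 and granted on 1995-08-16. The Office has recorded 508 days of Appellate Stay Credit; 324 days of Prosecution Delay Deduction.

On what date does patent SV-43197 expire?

(a) grant + 17 years → 16 August 2012.
(b) filing + 23 years → 26 August 2012.
Later of the two: 26 August 2012.
Appellate Stay Credit: +508 days → 16 January 2014.
Prosecution Delay Deduction: −324 days → 26 February 2013.

2013-02-26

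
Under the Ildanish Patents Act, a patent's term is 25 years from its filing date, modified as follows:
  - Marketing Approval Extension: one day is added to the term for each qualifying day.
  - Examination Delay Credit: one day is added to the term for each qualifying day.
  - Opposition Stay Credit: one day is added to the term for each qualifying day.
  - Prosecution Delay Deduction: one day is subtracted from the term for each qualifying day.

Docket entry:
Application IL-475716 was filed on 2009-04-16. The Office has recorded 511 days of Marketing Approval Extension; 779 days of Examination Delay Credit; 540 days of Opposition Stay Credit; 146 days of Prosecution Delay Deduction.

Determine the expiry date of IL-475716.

Base term: filing date + 25 years → 16 April 2034.
Marketing Approval Extension: +511 days → 9 September 2035.
Examination Delay Credit: +779 days → 27 October 2037.
Opposition Stay Credit: +540 days → 20 April 2039.
Prosecution Delay Deduction: −146 days → 25 November 2038.

2038-11-25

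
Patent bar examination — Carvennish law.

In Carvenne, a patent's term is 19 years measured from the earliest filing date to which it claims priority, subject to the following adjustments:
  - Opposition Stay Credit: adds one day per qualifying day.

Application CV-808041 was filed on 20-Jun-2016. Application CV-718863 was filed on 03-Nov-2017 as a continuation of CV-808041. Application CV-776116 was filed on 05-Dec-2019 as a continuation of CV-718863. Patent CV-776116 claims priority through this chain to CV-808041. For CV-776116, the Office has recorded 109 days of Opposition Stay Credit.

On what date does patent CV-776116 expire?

2035-10-07

Earliest priority filing: 20 June 2016.
Base term: 20 June 2016 + 19 years → 20 June 2035.
Opposition Stay Credit: +109 days → 7 October 2035.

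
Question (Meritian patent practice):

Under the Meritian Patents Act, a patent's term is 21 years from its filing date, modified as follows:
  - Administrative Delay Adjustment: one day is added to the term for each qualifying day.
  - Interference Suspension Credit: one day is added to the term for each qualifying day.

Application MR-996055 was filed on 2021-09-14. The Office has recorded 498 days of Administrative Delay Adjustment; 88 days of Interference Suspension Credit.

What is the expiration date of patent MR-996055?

Base term: filing date + 21 years → 14 September 2042.
Administrative Delay Adjustment: +498 days → 25 January 2044.
Interference Suspension Credit: +88 days → 22 April 2044.

2044-04-22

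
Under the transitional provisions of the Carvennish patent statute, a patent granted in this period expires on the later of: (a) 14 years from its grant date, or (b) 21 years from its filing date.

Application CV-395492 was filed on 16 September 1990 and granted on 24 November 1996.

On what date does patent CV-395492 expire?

(a) grant + 14 years → 24 November 2010.
(b) filing + 21 years → 16 September 2011.
Later of the two: 16 September 2011.

2011-09-16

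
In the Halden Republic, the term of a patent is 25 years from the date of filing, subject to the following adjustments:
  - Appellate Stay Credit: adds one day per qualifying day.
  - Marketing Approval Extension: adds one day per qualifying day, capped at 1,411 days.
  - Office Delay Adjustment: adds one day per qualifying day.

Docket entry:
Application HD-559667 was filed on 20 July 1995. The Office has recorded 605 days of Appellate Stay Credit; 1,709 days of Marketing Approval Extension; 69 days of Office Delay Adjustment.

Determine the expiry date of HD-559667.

2026-04-05

Base term: filing date + 25 years → 20 July 2020.
Appellate Stay Credit: +605 days → 17 March 2022.
Marketing Approval Extension: 1709 days claimed exceeds the 1411-day cap, so +1411 days → 26 January 2026.
Office Delay Adjustment: +69 days → 5 April 2026.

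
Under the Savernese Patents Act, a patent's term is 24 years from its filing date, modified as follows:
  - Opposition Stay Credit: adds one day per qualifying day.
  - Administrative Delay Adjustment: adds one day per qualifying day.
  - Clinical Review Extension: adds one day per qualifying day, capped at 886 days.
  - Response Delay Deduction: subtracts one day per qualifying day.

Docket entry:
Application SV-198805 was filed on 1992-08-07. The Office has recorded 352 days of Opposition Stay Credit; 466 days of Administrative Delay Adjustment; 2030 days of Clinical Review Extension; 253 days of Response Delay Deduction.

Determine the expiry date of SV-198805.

Base term: filing date + 24 years → 7 August 2016.
Opposition Stay Credit: +352 days → 25 July 2017.
Administrative Delay Adjustment: +466 days → 3 November 2018.
Clinical Review Extension: 2030 days claimed exceeds the 886-day cap, so +886 days → 7 April 2021.
Response Delay Deduction: −253 days → 28 July 2020.

July 28, 2020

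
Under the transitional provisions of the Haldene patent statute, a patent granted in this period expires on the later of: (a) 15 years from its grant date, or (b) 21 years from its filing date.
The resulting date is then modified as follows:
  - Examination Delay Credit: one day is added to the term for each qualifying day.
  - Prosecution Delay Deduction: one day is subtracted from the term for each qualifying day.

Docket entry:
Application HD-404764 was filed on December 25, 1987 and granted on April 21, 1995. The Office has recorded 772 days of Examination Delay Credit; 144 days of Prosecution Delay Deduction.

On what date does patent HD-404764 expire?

January 9, 2012

(a) grant + 15 years → 21 April 2010.
(b) filing + 21 years → 25 December 2008.
Later of the two: 21 April 2010.
Examination Delay Credit: +772 days → 1 June 2012.
Prosecution Delay Deduction: −144 days → 9 January 2012.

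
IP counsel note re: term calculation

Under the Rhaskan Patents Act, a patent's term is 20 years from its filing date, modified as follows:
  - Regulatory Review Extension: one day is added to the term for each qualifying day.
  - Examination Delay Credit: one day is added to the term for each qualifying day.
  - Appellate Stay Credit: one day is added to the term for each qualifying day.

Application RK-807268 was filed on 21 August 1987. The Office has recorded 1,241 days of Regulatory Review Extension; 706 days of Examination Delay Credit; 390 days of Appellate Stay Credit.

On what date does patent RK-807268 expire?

Base term: filing date + 20 years → 21 August 2007.
Regulatory Review Extension: +1241 days → 13 January 2011.
Examination Delay Credit: +706 days → 19 December 2012.
Appellate Stay Credit: +390 days → 13 January 2014.

2014-01-13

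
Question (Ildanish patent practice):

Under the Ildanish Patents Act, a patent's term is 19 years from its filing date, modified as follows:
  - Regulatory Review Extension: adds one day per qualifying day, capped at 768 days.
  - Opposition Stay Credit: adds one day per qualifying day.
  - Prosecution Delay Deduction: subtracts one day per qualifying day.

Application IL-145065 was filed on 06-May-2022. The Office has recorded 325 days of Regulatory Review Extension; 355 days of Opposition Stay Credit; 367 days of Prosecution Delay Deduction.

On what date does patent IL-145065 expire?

Base term: filing date + 19 years → 6 May 2041.
Regulatory Review Extension: 325 days (within the 768-day cap) → +325 days → 27 March 2042.
Opposition Stay Credit: +355 days → 17 March 2043.
Prosecution Delay Deduction: −367 days → 15 March 2042.

March 15, 2042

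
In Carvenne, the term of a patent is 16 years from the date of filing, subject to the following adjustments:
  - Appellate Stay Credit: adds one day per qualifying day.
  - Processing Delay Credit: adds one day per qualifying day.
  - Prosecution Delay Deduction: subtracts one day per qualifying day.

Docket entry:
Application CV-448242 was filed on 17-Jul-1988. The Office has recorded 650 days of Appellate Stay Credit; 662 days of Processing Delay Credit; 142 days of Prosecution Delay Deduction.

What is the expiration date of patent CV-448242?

Base term: filing date + 16 years → 17 July 2004.
Appellate Stay Credit: +650 days → 28 April 2006.
Processing Delay Credit: +662 days → 19 February 2008.
Prosecution Delay Deduction: −142 days → 30 September 2007.

September 30, 2007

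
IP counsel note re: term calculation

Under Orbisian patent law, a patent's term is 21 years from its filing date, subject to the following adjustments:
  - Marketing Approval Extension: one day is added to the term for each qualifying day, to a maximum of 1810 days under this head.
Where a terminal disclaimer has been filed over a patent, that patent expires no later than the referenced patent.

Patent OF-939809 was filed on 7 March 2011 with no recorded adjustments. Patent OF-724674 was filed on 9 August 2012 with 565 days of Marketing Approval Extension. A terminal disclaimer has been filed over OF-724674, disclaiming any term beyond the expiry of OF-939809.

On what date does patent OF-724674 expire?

March 7, 2032

Natural term of OF-724674:
  Base: filing + 21 years → 9 August 2033.
  Marketing Approval Extension: 565 days (within the 1810-day cap) → +565 days → 25 February 2035.
Expiry of referenced patent OF-939809:
  Base: filing + 21 years → 7 March 2032.
Terminal disclaimer: OF-724674 expires on the earlier of 25 February 2035 and 7 March 2032.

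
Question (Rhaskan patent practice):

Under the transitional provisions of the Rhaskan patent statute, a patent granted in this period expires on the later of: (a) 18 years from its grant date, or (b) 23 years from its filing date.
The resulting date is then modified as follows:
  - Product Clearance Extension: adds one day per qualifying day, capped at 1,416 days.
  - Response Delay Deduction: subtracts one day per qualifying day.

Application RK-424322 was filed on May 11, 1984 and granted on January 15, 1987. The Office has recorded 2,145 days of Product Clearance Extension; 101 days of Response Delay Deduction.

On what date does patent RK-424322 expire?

(a) grant + 18 years → 15 January 2005.
(b) filing + 23 years → 11 May 2007.
Later of the two: 11 May 2007.
Product Clearance Extension: 2145 days claimed exceeds the 1416-day cap, so +1416 days → 27 March 2011.
Response Delay Deduction: −101 days → 16 December 2010.

December 16, 2010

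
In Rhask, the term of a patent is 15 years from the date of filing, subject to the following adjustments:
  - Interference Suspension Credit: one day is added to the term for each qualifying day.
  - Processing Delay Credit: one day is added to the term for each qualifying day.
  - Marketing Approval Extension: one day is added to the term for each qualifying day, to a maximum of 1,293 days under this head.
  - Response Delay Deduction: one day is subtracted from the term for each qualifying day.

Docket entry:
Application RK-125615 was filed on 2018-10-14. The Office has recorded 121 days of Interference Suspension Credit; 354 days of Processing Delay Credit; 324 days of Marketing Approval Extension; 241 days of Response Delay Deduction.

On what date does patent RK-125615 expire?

Base term: filing date + 15 years → 14 October 2033.
Interference Suspension Credit: +121 days → 12 February 2034.
Processing Delay Credit: +354 days → 1 February 2035.
Marketing Approval Extension: 324 days (within the 1293-day cap) → +324 days → 22 December 2035.
Response Delay Deduction: −241 days → 25 April 2035.

April 25, 2035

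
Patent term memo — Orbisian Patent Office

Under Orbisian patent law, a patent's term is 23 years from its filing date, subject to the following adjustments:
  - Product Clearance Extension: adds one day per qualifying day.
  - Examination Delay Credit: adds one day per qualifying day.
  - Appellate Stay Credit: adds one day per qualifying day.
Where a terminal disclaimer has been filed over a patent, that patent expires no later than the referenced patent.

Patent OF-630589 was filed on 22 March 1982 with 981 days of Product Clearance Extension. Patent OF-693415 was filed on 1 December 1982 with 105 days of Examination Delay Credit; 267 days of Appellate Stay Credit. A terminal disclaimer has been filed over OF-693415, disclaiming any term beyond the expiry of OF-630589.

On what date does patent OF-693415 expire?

Natural term of OF-693415:
  Base: filing + 23 years → 1 December 2005.
  Examination Delay Credit: +105 days → 16 March 2006.
  Appellate Stay Credit: +267 days → 8 December 2006.
Expiry of referenced patent OF-630589:
  Base: filing + 23 years → 22 March 2005.
  Product Clearance Extension: +981 days → 28 November 2007.
Terminal disclaimer: OF-693415 expires on the earlier of 8 December 2006 and 28 November 2007.

December 8, 2006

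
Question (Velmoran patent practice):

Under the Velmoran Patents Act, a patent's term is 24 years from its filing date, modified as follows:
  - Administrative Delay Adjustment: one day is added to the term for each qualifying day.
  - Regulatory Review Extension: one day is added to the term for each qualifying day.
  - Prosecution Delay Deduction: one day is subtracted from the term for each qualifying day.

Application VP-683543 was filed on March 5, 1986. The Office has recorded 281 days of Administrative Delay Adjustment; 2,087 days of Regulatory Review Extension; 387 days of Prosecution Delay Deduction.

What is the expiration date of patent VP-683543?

2015-08-07

Base term: filing date + 24 years → 5 March 2010.
Administrative Delay Adjustment: +281 days → 11 December 2010.
Regulatory Review Extension: +2087 days → 28 August 2016.
Prosecution Delay Deduction: −387 days → 7 August 2015.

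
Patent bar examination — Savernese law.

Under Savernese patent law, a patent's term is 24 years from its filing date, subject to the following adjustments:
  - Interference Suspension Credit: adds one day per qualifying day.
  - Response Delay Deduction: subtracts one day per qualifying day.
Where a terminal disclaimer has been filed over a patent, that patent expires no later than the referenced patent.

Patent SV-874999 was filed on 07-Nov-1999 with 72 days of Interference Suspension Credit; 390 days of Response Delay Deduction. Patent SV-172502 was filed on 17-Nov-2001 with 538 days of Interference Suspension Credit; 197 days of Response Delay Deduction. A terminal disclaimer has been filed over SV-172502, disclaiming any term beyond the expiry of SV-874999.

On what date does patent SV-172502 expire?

2022-12-24

Natural term of SV-172502:
  Base: filing + 24 years → 17 November 2025.
  Interference Suspension Credit: +538 days → 9 May 2027.
  Response Delay Deduction: −197 days → 24 October 2026.
Expiry of referenced patent SV-874999:
  Base: filing + 24 years → 7 November 2023.
  Interference Suspension Credit: +72 days → 18 January 2024.
  Response Delay Deduction: −390 days → 24 December 2022.
Terminal disclaimer: SV-172502 expires on the earlier of 24 October 2026 and 24 December 2022.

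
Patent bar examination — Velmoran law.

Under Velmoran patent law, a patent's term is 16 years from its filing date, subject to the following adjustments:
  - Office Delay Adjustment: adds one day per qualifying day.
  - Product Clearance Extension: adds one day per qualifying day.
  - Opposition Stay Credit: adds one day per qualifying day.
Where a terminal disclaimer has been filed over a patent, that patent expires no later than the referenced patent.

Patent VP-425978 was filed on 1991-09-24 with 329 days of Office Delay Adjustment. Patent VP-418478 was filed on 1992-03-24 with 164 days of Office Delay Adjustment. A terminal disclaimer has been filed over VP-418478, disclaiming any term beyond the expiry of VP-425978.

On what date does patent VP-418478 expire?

Natural term of VP-418478:
  Base: filing + 16 years → 24 March 2008.
  Office Delay Adjustment: +164 days → 4 September 2008.
Expiry of referenced patent VP-425978:
  Base: filing + 16 years → 24 September 2007.
  Office Delay Adjustment: +329 days → 18 August 2008.
Terminal disclaimer: VP-418478 expires on the earlier of 4 September 2008 and 18 August 2008.

2008-08-18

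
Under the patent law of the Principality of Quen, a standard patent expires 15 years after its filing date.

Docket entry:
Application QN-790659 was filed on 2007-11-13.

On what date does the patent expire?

Filing date + 15 years → 13 November 2022.

2022-11-13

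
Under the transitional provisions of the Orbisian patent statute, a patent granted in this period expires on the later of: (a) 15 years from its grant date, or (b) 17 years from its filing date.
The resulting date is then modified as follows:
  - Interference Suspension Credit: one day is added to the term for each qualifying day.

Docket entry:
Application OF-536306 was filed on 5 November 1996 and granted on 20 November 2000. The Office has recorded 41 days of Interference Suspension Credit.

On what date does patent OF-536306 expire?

(a) grant + 15 years → 20 November 2015.
(b) filing + 17 years → 5 November 2013.
Later of the two: 20 November 2015.
Interference Suspension Credit: +41 days → 31 December 2015.

December 31, 2015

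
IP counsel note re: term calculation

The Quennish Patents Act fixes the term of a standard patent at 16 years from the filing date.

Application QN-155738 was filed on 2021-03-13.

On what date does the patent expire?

2037-03-13

Filing date + 16 years → 13 March 2037.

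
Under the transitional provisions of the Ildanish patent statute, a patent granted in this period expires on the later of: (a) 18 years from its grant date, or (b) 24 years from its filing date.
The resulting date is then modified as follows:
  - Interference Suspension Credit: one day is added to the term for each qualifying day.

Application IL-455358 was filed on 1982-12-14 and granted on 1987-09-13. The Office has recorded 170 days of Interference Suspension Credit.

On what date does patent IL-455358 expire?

2007-06-02

(a) grant + 18 years → 13 September 2005.
(b) filing + 24 years → 14 December 2006.
Later of the two: 14 December 2006.
Interference Suspension Credit: +170 days → 2 June 2007.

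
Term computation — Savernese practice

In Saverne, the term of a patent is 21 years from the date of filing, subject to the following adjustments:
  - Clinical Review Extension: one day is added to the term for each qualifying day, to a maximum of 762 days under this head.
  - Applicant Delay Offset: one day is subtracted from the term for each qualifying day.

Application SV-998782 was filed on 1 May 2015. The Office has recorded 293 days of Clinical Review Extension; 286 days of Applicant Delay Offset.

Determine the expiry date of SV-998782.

2036-05-08

Base term: filing date + 21 years → 1 May 2036.
Clinical Review Extension: 293 days (within the 762-day cap) → +293 days → 18 February 2037.
Applicant Delay Offset: −286 days → 8 May 2036.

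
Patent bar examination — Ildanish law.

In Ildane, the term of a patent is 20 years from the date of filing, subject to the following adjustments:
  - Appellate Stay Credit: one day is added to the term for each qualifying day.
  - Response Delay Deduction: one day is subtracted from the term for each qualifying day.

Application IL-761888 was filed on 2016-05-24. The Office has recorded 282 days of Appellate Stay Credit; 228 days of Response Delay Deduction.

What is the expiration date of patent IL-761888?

2036-07-17

Base term: filing date + 20 years → 24 May 2036.
Appellate Stay Credit: +282 days → 2 March 2037.
Response Delay Deduction: −228 days → 17 July 2036.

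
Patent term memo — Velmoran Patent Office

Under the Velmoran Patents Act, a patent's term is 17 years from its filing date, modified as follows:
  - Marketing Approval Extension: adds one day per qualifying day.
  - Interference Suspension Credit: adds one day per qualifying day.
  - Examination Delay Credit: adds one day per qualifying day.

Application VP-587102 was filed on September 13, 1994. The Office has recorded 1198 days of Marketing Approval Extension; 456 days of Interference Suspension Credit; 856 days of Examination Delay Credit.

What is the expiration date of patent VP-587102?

Base term: filing date + 17 years → 13 September 2011.
Marketing Approval Extension: +1198 days → 24 December 2014.
Interference Suspension Credit: +456 days → 24 March 2016.
Examination Delay Credit: +856 days → 28 July 2018.

2018-07-28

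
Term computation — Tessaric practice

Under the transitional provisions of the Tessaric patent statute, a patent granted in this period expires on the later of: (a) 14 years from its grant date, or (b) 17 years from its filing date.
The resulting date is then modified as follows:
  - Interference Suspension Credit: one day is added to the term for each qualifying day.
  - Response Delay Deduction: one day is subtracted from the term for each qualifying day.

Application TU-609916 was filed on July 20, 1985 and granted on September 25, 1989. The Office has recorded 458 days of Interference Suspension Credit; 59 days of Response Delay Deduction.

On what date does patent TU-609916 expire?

October 28, 2004

(a) grant + 14 years → 25 September 2003.
(b) filing + 17 years → 20 July 2002.
Later of the two: 25 September 2003.
Interference Suspension Credit: +458 days → 26 December 2004.
Response Delay Deduction: −59 days → 28 October 2004.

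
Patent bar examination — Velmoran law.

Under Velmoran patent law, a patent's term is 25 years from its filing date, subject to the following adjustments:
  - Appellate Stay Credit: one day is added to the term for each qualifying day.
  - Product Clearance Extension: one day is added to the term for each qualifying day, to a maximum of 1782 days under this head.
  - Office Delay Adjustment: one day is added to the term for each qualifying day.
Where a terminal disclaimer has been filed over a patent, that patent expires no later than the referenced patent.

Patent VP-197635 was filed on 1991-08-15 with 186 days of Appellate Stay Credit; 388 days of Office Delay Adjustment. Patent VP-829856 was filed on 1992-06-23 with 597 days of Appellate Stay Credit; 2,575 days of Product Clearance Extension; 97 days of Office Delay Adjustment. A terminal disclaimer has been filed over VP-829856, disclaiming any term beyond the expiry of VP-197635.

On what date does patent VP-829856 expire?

March 12, 2018

Natural term of VP-829856:
  Base: filing + 25 years → 23 June 2017.
  Appellate Stay Credit: +597 days → 10 February 2019.
  Product Clearance Extension: 2575 days claimed exceeds the 1782-day cap, so +1782 days → 28 December 2023.
  Office Delay Adjustment: +97 days → 3 April 2024.
Expiry of referenced patent VP-197635:
  Base: filing + 25 years → 15 August 2016.
  Appellate Stay Credit: +186 days → 17 February 2017.
  Office Delay Adjustment: +388 days → 12 March 2018.
Terminal disclaimer: VP-829856 expires on the earlier of 3 April 2024 and 12 March 2018.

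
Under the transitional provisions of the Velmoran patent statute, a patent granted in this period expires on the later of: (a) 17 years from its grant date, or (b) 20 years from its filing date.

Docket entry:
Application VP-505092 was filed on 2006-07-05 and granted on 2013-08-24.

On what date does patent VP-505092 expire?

2030-08-24

(a) grant + 17 years → 24 August 2030.
(b) filing + 20 years → 5 July 2026.
Later of the two: 24 August 2030.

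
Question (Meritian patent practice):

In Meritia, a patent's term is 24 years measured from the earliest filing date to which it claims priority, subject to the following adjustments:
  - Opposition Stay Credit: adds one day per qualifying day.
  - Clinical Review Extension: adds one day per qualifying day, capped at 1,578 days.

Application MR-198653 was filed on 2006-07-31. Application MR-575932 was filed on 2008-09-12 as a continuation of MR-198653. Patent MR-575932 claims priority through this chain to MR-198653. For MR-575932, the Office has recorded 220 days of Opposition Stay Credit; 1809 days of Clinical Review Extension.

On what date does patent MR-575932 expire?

July 3, 2035

Earliest priority filing: 31 July 2006.
Base term: 31 July 2006 + 24 years → 31 July 2030.
Opposition Stay Credit: +220 days → 8 March 2031.
Clinical Review Extension: 1809 days claimed exceeds the 1578-day cap, so +1578 days → 3 July 2035.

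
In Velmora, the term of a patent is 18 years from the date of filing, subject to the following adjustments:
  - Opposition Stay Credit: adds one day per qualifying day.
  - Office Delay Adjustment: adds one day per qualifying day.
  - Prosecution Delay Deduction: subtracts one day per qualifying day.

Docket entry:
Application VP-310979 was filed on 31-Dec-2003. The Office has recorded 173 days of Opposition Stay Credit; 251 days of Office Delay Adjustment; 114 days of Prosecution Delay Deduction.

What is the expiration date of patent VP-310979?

Base term: filing date + 18 years → 31 December 2021.
Opposition Stay Credit: +173 days → 22 June 2022.
Office Delay Adjustment: +251 days → 28 February 2023.
Prosecution Delay Deduction: −114 days → 6 November 2022.

November 6, 2022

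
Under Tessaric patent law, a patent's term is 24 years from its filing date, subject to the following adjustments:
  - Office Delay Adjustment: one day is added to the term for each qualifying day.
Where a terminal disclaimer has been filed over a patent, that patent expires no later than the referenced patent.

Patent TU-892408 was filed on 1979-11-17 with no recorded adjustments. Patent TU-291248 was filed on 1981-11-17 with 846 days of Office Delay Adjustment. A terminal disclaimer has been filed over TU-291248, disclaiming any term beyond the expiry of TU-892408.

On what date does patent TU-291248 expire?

2003-11-17

Natural term of TU-291248:
  Base: filing + 24 years → 17 November 2005.
  Office Delay Adjustment: +846 days → 12 March 2008.
Expiry of referenced patent TU-892408:
  Base: filing + 24 years → 17 November 2003.
Terminal disclaimer: TU-291248 expires on the earlier of 12 March 2008 and 17 November 2003.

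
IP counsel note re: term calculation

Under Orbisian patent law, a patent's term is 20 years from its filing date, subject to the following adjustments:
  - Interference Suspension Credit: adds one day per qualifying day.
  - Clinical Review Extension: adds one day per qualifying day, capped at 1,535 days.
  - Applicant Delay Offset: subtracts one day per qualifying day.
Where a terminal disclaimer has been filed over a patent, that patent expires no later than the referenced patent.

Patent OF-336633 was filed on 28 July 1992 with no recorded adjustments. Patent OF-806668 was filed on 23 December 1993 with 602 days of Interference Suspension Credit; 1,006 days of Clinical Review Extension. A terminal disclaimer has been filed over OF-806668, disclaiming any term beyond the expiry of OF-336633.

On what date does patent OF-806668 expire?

Natural term of OF-806668:
  Base: filing + 20 years → 23 December 2013.
  Interference Suspension Credit: +602 days → 17 August 2015.
  Clinical Review Extension: 1006 days (within the 1535-day cap) → +1006 days → 19 May 2018.
Expiry of referenced patent OF-336633:
  Base: filing + 20 years → 28 July 2012.
Terminal disclaimer: OF-806668 expires on the earlier of 19 May 2018 and 28 July 2012.

2012-07-28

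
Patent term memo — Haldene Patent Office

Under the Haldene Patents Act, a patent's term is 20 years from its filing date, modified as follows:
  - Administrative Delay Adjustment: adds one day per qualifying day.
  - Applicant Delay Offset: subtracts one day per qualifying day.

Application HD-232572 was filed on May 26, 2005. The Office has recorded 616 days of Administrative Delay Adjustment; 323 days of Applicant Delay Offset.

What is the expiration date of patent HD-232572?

Base term: filing date + 20 years → 26 May 2025.
Administrative Delay Adjustment: +616 days → 1 February 2027.
Applicant Delay Offset: −323 days → 15 March 2026.

2026-03-15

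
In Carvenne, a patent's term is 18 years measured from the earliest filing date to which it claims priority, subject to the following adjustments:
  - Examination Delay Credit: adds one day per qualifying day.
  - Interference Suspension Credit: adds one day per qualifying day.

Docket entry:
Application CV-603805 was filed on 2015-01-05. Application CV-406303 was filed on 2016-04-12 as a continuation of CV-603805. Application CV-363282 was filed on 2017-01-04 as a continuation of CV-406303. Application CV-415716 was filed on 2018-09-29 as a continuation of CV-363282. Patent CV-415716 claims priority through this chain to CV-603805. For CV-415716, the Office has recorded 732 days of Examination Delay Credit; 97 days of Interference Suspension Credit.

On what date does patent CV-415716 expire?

2035-04-14

Earliest priority filing: 5 January 2015.
Base term: 5 January 2015 + 18 years → 5 January 2033.
Examination Delay Credit: +732 days → 7 January 2035.
Interference Suspension Credit: +97 days → 14 April 2035.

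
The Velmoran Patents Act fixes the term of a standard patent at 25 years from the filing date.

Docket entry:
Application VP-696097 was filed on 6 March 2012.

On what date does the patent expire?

Filing date + 25 years → 6 March 2037.

March 6, 2037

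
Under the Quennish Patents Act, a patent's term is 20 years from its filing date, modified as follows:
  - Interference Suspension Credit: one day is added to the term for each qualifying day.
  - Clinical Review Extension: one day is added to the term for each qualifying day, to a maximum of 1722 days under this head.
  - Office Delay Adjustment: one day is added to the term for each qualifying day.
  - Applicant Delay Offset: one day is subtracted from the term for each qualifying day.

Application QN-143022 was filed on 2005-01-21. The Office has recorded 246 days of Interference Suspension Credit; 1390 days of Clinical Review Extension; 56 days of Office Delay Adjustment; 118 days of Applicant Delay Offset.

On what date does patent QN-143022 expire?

2029-05-14

Base term: filing date + 20 years → 21 January 2025.
Interference Suspension Credit: +246 days → 24 September 2025.
Clinical Review Extension: 1390 days (within the 1722-day cap) → +1390 days → 15 July 2029.
Office Delay Adjustment: +56 days → 9 September 2029.
Applicant Delay Offset: −118 days → 14 May 2029.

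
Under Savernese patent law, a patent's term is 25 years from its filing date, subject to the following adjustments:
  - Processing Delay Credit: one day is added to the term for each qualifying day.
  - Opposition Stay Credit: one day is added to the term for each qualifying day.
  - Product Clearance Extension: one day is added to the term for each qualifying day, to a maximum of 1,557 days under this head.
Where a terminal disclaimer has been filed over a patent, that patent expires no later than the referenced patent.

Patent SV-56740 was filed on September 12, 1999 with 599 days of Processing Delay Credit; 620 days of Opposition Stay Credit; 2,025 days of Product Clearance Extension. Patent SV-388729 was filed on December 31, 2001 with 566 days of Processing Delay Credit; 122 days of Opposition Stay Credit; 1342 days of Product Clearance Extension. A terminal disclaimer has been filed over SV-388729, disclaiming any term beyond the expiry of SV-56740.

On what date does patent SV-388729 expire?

April 19, 2032

Natural term of SV-388729:
  Base: filing + 25 years → 31 December 2026.
  Processing Delay Credit: +566 days → 19 July 2028.
  Opposition Stay Credit: +122 days → 18 November 2028.
  Product Clearance Extension: 1342 days (within the 1557-day cap) → +1342 days → 22 July 2032.
Expiry of referenced patent SV-56740:
  Base: filing + 25 years → 12 September 2024.
  Processing Delay Credit: +599 days → 4 May 2026.
  Opposition Stay Credit: +620 days → 14 January 2028.
  Product Clearance Extension: 2025 days claimed exceeds the 1557-day cap, so +1557 days → 19 April 2032.
Terminal disclaimer: SV-388729 expires on the earlier of 22 July 2032 and 19 April 2032.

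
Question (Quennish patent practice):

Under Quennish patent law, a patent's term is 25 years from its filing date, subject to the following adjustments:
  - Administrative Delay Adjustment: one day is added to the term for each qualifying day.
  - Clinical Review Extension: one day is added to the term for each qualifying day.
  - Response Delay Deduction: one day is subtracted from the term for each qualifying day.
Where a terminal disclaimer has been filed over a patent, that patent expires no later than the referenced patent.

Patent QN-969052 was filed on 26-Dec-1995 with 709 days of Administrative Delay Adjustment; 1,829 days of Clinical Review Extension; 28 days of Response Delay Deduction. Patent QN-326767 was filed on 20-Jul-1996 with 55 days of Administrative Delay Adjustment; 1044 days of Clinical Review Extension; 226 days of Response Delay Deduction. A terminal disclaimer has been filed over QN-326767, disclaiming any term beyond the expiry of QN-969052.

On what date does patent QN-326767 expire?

Natural term of QN-326767:
  Base: filing + 25 years → 20 July 2021.
  Administrative Delay Adjustment: +55 days → 13 September 2021.
  Clinical Review Extension: +1044 days → 23 July 2024.
  Response Delay Deduction: −226 days → 10 December 2023.
Expiry of referenced patent QN-969052:
  Base: filing + 25 years → 26 December 2020.
  Administrative Delay Adjustment: +709 days → 5 December 2022.
  Clinical Review Extension: +1829 days → 8 December 2027.
  Response Delay Deduction: −28 days → 10 November 2027.
Terminal disclaimer: QN-326767 expires on the earlier of 10 December 2023 and 10 November 2027.

December 10, 2023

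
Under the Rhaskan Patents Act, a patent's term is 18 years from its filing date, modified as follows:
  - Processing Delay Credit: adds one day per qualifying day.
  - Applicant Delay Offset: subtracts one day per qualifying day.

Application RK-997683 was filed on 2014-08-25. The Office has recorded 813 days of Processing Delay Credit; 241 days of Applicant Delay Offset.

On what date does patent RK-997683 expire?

Base term: filing date + 18 years → 25 August 2032.
Processing Delay Credit: +813 days → 16 November 2034.
Applicant Delay Offset: −241 days → 20 March 2034.

March 20, 2034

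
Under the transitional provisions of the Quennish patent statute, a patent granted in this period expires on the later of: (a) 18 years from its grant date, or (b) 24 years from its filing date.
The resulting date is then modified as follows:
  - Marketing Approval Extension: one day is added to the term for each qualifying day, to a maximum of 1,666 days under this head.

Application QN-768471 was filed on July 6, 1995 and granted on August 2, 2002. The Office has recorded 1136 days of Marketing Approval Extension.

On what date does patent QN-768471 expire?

(a) grant + 18 years → 2 August 2020.
(b) filing + 24 years → 6 July 2019.
Later of the two: 2 August 2020.
Marketing Approval Extension: 1136 days (within the 1666-day cap) → +1136 days → 12 September 2023.

September 12, 2023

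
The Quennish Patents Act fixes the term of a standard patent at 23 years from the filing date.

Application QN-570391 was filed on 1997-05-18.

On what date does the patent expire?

May 18, 2020

Filing date + 23 years → 18 May 2020.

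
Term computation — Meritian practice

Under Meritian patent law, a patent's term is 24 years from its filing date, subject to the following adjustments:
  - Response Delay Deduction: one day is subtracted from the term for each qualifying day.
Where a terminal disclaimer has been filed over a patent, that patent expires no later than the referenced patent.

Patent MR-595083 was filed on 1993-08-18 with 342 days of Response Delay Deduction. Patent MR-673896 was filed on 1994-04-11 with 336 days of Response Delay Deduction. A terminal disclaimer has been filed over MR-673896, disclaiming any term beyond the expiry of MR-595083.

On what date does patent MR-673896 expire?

Natural term of MR-673896:
  Base: filing + 24 years → 11 April 2018.
  Response Delay Deduction: −336 days → 10 May 2017.
Expiry of referenced patent MR-595083:
  Base: filing + 24 years → 18 August 2017.
  Response Delay Deduction: −342 days → 10 September 2016.
Terminal disclaimer: MR-673896 expires on the earlier of 10 May 2017 and 10 September 2016.

September 10, 2016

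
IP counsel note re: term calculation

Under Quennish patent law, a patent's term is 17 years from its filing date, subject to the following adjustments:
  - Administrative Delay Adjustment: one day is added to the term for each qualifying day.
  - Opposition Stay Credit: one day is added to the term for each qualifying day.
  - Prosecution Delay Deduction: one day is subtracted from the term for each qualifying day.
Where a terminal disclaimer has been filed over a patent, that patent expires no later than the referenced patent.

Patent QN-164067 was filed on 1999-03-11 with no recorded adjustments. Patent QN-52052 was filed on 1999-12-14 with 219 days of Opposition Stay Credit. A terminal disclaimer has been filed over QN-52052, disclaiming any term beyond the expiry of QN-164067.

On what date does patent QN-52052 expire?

Natural term of QN-52052:
  Base: filing + 17 years → 14 December 2016.
  Opposition Stay Credit: +219 days → 21 July 2017.
Expiry of referenced patent QN-164067:
  Base: filing + 17 years → 11 March 2016.
Terminal disclaimer: QN-52052 expires on the earlier of 21 July 2017 and 11 March 2016.

March 11, 2016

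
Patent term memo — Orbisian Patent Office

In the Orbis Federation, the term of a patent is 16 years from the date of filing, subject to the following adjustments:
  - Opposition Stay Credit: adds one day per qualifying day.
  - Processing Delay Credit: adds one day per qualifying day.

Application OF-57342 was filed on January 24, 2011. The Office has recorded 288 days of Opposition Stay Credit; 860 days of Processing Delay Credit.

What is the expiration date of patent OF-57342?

Base term: filing date + 16 years → 24 January 2027.
Opposition Stay Credit: +288 days → 8 November 2027.
Processing Delay Credit: +860 days → 17 March 2030.

March 17, 2030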